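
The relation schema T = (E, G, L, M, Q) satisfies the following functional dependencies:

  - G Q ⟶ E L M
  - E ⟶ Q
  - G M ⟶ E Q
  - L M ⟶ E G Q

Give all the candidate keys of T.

{E, G}, {G, M}, {G, Q}, {L, M}

{E, G}⁺: E→Q adds Q; GQ→ELM adds L, M → {E, G, L, M, Q}. Minimal: {G}⁺ = {G}; {E}⁺ = {E, Q} — none reach the full schema.
{G, M}⁺: GM→EQ adds E, Q; GQ→ELM adds L → {E, G, L, M, Q}. Minimal: {M}⁺ = {M}; {G}⁺ = {G} — none reach the full schema.
{G, Q}⁺: GQ→ELM adds E, L, M → {E, G, L, M, Q}. Minimal: {Q}⁺ = {Q}; {G}⁺ = {G} — none reach the full schema.
{L, M}⁺: LM→EGQ adds E, G, Q → {E, G, L, M, Q}. Minimal: {M}⁺ = {M}; {L}⁺ = {L} — none reach the full schema.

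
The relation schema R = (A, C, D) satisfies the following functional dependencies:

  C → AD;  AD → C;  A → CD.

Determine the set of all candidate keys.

{A}⁺: A→CD adds C, D → {A, C, D}.
{C}⁺: C→AD adds A, D → {A, C, D}.
Any other superkey contains one of these as a subset, so there are no further candidate keys.

{A}, {C}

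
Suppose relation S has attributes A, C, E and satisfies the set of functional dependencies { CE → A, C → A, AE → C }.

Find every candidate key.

(A, E); (C, E)

Attribute E never appears on the right-hand side of any dependency, so E must belong to every candidate key.
{E}⁺ = {E}, which is not all of the schema, so we must add further attributes.
{A, E}⁺: AE→C adds C → {A, C, E}. Minimal: {E}⁺ = {E}; {A}⁺ = {A} — none reach the full schema.
{C, E}⁺: CE→A adds A → {A, C, E}. Minimal: {E}⁺ = {E}; {C}⁺ = {A, C} — none reach the full schema.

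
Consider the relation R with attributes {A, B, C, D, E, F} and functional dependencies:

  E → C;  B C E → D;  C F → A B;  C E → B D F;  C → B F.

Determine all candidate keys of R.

{E}

Attribute E never appears on the right-hand side of any dependency, so E must belong to every candidate key.
{E}⁺ = {A, B, C, D, E, F}, which is all of the schema, so {E} is the only candidate key.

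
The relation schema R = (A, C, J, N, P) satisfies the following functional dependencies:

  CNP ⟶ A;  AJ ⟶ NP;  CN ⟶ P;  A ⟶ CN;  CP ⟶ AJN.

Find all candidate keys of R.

{A}⁺: A→CN adds C, N; CN→P adds P; CP→AJN adds J → {A, C, J, N, P}.
{C, N}⁺: CN→P adds P; CP→AJN adds A, J → {A, C, J, N, P}. Minimal: {N}⁺ = {N}; {C}⁺ = {C} — none reach the full schema.
{C, P}⁺: CP→AJN adds A, J, N → {A, C, J, N, P}. Minimal: {P}⁺ = {P}; {C}⁺ = {C} — none reach the full schema.
Any other superkey contains one of these as a subset, so there are no further candidate keys.

{A}; {C, N}; {C, P}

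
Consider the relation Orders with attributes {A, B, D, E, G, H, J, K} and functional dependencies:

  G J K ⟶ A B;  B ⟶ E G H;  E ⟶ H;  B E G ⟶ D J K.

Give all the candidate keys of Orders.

{B}⁺: B→EGH adds E, G, H; BEG→DJK adds D, J, K; GJK→AB adds A → {A, B, D, E, G, H, J, K}.
{G, J, K}⁺: GJK→AB adds A, B; B→EGH adds E, H; BEG→DJK adds D → {A, B, D, E, G, H, J, K}. Minimal: {J, K}⁺ = {J, K}; {G, K}⁺ = {G, K}; {G, J}⁺ = {G, J} — none reach the full schema.

{B}, {G, J, K}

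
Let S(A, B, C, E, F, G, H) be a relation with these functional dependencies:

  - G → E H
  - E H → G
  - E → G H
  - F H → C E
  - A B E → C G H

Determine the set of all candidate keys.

Attributes A, B, F never appear on any right-hand side, so every candidate key must contain {A, B, F}.
{A, B, F}⁺ = {A, B, F}, which is not all of the schema, so we must add further attributes.
{A, B, E, F}⁺: E→GH adds G, H; FH→CE adds C → {A, B, C, E, F, G, H}. Minimal: {B, E, F}⁺ = {B, C, E, F, G, H}; {A, E, F}⁺ = {A, C, E, F, G, H}; {A, B, F}⁺ = {A, B, F}; … — none reach the full schema.
{A, B, F, G}⁺: G→EH adds E, H; FH→CE adds C → {A, B, C, E, F, G, H}. Minimal: {B, F, G}⁺ = {B, C, E, F, G, H}; {A, F, G}⁺ = {A, C, E, F, G, H}; {A, B, G}⁺ = {A, B, C, E, G, H}; … — none reach the full schema.
{A, B, F, H}⁺: FH→CE adds C, E; ABE→CGH adds G → {A, B, C, E, F, G, H}. Minimal: {B, F, H}⁺ = {B, C, E, F, G, H}; {A, F, H}⁺ = {A, C, E, F, G, H}; {A, B, H}⁺ = {A, B, H}; … — none reach the full schema.

{A, B, E, F}, {A, B, F, G}, {A, B, F, H}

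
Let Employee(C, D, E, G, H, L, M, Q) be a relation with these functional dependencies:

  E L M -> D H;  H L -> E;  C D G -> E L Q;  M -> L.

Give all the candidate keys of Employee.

{C, D, G, M}; {C, E, G, M}; {C, G, H, M}

Attributes C, G, M never appear on any right-hand side, so every candidate key must contain {C, G, M}.
{C, G, M}⁺ = {C, G, L, M}, which is not all of the schema, so we must add further attributes.
{C, D, G, M}⁺: CDG→ELQ adds E, L, Q; ELM→DH adds H → {C, D, E, G, H, L, M, Q}.
{C, E, G, M}⁺: M→L adds L; ELM→DH adds D, H; CDG→ELQ adds Q → {C, D, E, G, H, L, M, Q}.
{C, G, H, M}⁺: M→L adds L; HL→E adds E; ELM→DH adds D; CDG→ELQ adds Q → {C, D, E, G, H, L, M, Q}.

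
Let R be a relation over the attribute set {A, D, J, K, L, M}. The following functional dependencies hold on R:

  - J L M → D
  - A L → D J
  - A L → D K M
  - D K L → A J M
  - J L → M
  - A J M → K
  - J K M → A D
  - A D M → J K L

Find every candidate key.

{A, L}, {A, D, M}, {A, J, M}, {D, K, L}, {J, K, L}, {J, K, M}

{A, L}⁺: AL→DJ adds D, J; AL→DKM adds K, M → {A, D, J, K, L, M}.
{A, D, M}⁺: ADM→JKL adds J, K, L → {A, D, J, K, L, M}.
{A, J, M}⁺: AJM→K adds K; JKM→AD adds D; ADM→JKL adds L → {A, D, J, K, L, M}.
{D, K, L}⁺: DKL→AJM adds A, J, M → {A, D, J, K, L, M}.
{J, K, L}⁺: JL→M adds M; JKM→AD adds A, D → {A, D, J, K, L, M}.
{J, K, M}⁺: JKM→AD adds A, D; ADM→JKL adds L → {A, D, J, K, L, M}.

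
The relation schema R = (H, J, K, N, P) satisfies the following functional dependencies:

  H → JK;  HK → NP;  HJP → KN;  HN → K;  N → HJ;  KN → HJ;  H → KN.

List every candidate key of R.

{H}; {N}

{H}⁺: H→JK adds J, K; HK→NP adds N, P → {H, J, K, N, P}.
{N}⁺: N→HJ adds H, J; H→KN adds K; HK→NP adds P → {H, J, K, N, P}.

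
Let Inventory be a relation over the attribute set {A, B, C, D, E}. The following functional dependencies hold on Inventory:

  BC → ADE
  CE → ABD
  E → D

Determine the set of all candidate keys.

Attribute C never appears on the right-hand side of any dependency, so C must belong to every candidate key.
{C}⁺ = {C}, which is not all of the schema, so we must add further attributes.
{B, C}⁺: BC→ADE adds A, D, E → {A, B, C, D, E}. Minimal: {C}⁺ = {C}; {B}⁺ = {B} — none reach the full schema.
{C, E}⁺: CE→ABD adds A, B, D → {A, B, C, D, E}. Minimal: {E}⁺ = {D, E}; {C}⁺ = {C} — none reach the full schema.
Any other superkey contains one of these as a subset, so there are no further candidate keys.

{B, C}, {C, E}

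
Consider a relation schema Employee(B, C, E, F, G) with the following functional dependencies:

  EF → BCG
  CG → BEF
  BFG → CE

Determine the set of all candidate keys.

{C, G}, {E, F}, {B, F, G}

{C, G}⁺: CG→BEF adds B, E, F → {B, C, E, F, G}. Minimal: {G}⁺ = {G}; {C}⁺ = {C} — none reach the full schema.
{E, F}⁺: EF→BCG adds B, C, G → {B, C, E, F, G}. Minimal: {F}⁺ = {F}; {E}⁺ = {E} — none reach the full schema.
{B, F, G}⁺: BFG→CE adds C, E → {B, C, E, F, G}. Minimal: {F, G}⁺ = {F, G}; {B, G}⁺ = {B, G}; {B, F}⁺ = {B, F} — none reach the full schema.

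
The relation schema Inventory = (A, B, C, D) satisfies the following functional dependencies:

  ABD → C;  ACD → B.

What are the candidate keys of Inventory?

Attributes A, D never appear on any right-hand side, so every candidate key must contain {A, D}.
{A, D}⁺ = {A, D}, which is not all of the schema, so we must add further attributes.
{A, B, D}⁺: ABD→C adds C → {A, B, C, D}. Minimal: {B, D}⁺ = {B, D}; {A, D}⁺ = {A, D}; {A, B}⁺ = {A, B} — none reach the full schema.
{A, C, D}⁺: ACD→B adds B → {A, B, C, D}. Minimal: {C, D}⁺ = {C, D}; {A, D}⁺ = {A, D}; {A, C}⁺ = {A, C} — none reach the full schema.

(A, B, D), (A, C, D)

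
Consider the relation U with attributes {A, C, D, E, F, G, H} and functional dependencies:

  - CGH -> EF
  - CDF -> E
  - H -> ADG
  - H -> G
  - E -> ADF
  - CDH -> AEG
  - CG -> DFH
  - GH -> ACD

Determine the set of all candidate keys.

{H}; {C, G}

{H}⁺: H→ADG adds A, D, G; GH→ACD adds C; CGH→EF adds E, F → {A, C, D, E, F, G, H}.
{C, G}⁺: CG→DFH adds D, F, H; GH→ACD adds A; CGH→EF adds E → {A, C, D, E, F, G, H}. Minimal: {G}⁺ = {G}; {C}⁺ = {C} — none reach the full schema.
Any other superkey contains one of these as a subset, so there are no further candidate keys.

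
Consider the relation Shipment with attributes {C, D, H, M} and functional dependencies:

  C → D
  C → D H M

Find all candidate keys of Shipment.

C

Attribute C never appears on the right-hand side of any dependency, so C must belong to every candidate key.
{C}⁺ = {C, D, H, M}, which is all of the schema, so {C} is the only candidate key.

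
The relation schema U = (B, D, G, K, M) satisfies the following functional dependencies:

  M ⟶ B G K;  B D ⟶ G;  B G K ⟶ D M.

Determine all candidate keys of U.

{M}⁺: M→BGK adds B, G, K; BGK→DM adds D → {B, D, G, K, M}.
{B, D, K}⁺: BD→G adds G; BGK→DM adds M → {B, D, G, K, M}.
{B, G, K}⁺: BGK→DM adds D, M → {B, D, G, K, M}.
Any other superkey contains one of these as a subset, so there are no further candidate keys.

M, BDK, BGK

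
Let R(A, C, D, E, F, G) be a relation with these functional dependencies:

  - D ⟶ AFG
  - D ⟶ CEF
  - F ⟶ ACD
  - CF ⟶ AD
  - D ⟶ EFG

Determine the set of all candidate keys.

(D), (F)

{D}⁺: D→AFG adds A, F, G; D→CEF adds C, E → {A, C, D, E, F, G}.
{F}⁺: F→ACD adds A, C, D; D→EFG adds E, G → {A, C, D, E, F, G}.
Any other superkey contains one of these as a subset, so there are no further candidate keys.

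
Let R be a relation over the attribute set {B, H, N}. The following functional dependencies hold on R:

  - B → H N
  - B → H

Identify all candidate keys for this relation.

Attribute B never appears on the right-hand side of any dependency, so B must belong to every candidate key.
{B}⁺ = {B, H, N}, which is all of the schema, so {B} is the only candidate key.

{B}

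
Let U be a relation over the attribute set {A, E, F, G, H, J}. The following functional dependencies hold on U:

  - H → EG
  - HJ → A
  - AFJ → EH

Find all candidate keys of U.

(A, F, J), (F, H, J)

{A, F, J}⁺: AFJ→EH adds E, H; H→EG adds G → {A, E, F, G, H, J}.
{F, H, J}⁺: H→EG adds E, G; HJ→A adds A → {A, E, F, G, H, J}.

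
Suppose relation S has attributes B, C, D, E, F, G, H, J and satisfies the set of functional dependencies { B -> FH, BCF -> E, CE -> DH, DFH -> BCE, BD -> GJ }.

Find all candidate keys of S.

{B, C}⁺: B→FH adds F, H; BCF→E adds E; CE→DH adds D; BD→GJ adds G, J → {B, C, D, E, F, G, H, J}.
{B, D}⁺: B→FH adds F, H; DFH→BCE adds C, E; BD→GJ adds G, J → {B, C, D, E, F, G, H, J}.
{C, E, F}⁺: CE→DH adds D, H; DFH→BCE adds B; BD→GJ adds G, J → {B, C, D, E, F, G, H, J}.
{D, F, H}⁺: DFH→BCE adds B, C, E; BD→GJ adds G, J → {B, C, D, E, F, G, H, J}.

{B, C}, {B, D}, {C, E, F}, {D, F, H}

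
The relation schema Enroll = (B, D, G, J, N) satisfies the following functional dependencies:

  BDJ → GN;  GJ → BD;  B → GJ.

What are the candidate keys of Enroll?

{B}⁺: B→GJ adds G, J; GJ→BD adds D; BDJ→GN adds N → {B, D, G, J, N}.
{G, J}⁺: GJ→BD adds B, D; BDJ→GN adds N → {B, D, G, J, N}. Minimal: {J}⁺ = {J}; {G}⁺ = {G} — none reach the full schema.

(B); (G, J)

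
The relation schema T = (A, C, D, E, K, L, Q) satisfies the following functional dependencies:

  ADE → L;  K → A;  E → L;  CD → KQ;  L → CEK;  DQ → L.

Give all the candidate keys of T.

{C, D}; {D, E}; {D, L}; {D, Q}

Attribute D never appears on the right-hand side of any dependency, so D must belong to every candidate key.
{D}⁺ = {D}, which is not all of the schema, so we must add further attributes.
{C, D}⁺: CD→KQ adds K, Q; DQ→L adds L; K→A adds A; L→CEK adds E → {A, C, D, E, K, L, Q}.
{D, E}⁺: E→L adds L; L→CEK adds C, K; K→A adds A; CD→KQ adds Q → {A, C, D, E, K, L, Q}.
{D, L}⁺: L→CEK adds C, E, K; K→A adds A; CD→KQ adds Q → {A, C, D, E, K, L, Q}.
{D, Q}⁺: DQ→L adds L; L→CEK adds C, E, K; K→A adds A → {A, C, D, E, K, L, Q}.
Any other superkey contains one of these as a subset, so there are no further candidate keys.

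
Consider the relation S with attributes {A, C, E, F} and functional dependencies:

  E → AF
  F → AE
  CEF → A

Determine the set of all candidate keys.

CE; CF

Attribute C never appears on the right-hand side of any dependency, so C must belong to every candidate key.
{C}⁺ = {C}, which is not all of the schema, so we must add further attributes.
{C, E}⁺: E→AF adds A, F → {A, C, E, F}.
{C, F}⁺: F→AE adds A, E → {A, C, E, F}.
Any other superkey contains one of these as a subset, so there are no further candidate keys.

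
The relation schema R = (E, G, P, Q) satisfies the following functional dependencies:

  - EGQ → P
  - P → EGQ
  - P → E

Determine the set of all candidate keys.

{P}⁺: P→EGQ adds E, G, Q → {E, G, P, Q}.
{E, G, Q}⁺: EGQ→P adds P → {E, G, P, Q}.

{P}; {E, G, Q}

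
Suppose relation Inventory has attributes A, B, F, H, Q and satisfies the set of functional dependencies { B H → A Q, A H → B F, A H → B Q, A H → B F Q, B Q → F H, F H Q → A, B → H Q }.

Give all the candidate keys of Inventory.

{B}; {A, H}; {F, H, Q}

{B}⁺: B→HQ adds H, Q; BH→AQ adds A; AH→BF adds F → {A, B, F, H, Q}.
{A, H}⁺: AH→BF adds B, F; AH→BQ adds Q → {A, B, F, H, Q}. Minimal: {H}⁺ = {H}; {A}⁺ = {A} — none reach the full schema.
{F, H, Q}⁺: FHQ→A adds A; AH→BF adds B → {A, B, F, H, Q}. Minimal: {H, Q}⁺ = {H, Q}; {F, Q}⁺ = {F, Q}; {F, H}⁺ = {F, H} — none reach the full schema.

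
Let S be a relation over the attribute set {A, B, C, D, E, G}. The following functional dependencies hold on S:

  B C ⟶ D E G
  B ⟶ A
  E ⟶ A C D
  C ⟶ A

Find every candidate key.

Attribute B never appears on the right-hand side of any dependency, so B must belong to every candidate key.
{B}⁺ = {A, B}, which is not all of the schema, so we must add further attributes.
{B, C}⁺: BC→DEG adds D, E, G; B→A adds A → {A, B, C, D, E, G}. Minimal: {C}⁺ = {A, C}; {B}⁺ = {A, B} — none reach the full schema.
{B, E}⁺: B→A adds A; E→ACD adds C, D; BC→DEG adds G → {A, B, C, D, E, G}. Minimal: {E}⁺ = {A, C, D, E}; {B}⁺ = {A, B} — none reach the full schema.
Any other superkey contains one of these as a subset, so there are no further candidate keys.

(B, C), (B, E)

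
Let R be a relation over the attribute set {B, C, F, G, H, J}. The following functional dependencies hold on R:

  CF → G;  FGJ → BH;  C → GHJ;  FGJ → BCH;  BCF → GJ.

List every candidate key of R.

{C, F}; {F, G, J}

{C, F}⁺: CF→G adds G; C→GHJ adds H, J; FGJ→BCH adds B → {B, C, F, G, H, J}. Minimal: {F}⁺ = {F}; {C}⁺ = {C, G, H, J} — none reach the full schema.
{F, G, J}⁺: FGJ→BH adds B, H; FGJ→BCH adds C → {B, C, F, G, H, J}. Minimal: {G, J}⁺ = {G, J}; {F, J}⁺ = {F, J}; {F, G}⁺ = {F, G} — none reach the full schema.
Any other superkey contains one of these as a subset, so there are no further candidate keys.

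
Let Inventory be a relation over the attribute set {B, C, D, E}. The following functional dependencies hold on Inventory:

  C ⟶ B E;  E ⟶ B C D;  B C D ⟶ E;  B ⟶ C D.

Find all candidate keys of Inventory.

{B}; {C}; {E}

{B}⁺: B→CD adds C, D; C→BE adds E → {B, C, D, E}.
{C}⁺: C→BE adds B, E; E→BCD adds D → {B, C, D, E}.
{E}⁺: E→BCD adds B, C, D → {B, C, D, E}.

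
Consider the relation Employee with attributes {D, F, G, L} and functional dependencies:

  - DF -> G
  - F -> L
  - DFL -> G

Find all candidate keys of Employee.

Attributes D, F never appear on any right-hand side, so every candidate key must contain {D, F}.
{D, F}⁺ = {D, F, G, L}, which is all of the schema, so {D, F} is the only candidate key.

{D, F}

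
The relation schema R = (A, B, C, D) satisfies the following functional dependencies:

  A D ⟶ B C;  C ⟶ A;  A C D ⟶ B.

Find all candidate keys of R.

Attribute D never appears on the right-hand side of any dependency, so D must belong to every candidate key.
{D}⁺ = {D}, which is not all of the schema, so we must add further attributes.
{A, D}⁺: AD→BC adds B, C → {A, B, C, D}. Minimal: {D}⁺ = {D}; {A}⁺ = {A} — none reach the full schema.
{C, D}⁺: C→A adds A; ACD→B adds B → {A, B, C, D}. Minimal: {D}⁺ = {D}; {C}⁺ = {A, C} — none reach the full schema.

AD, CD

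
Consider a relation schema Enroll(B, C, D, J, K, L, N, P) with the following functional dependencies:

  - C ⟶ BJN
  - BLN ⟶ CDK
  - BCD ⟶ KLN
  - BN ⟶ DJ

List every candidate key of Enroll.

Attribute P never appears on the right-hand side of any dependency, so P must belong to every candidate key.
{P}⁺ = {P}, which is not all of the schema, so we must add further attributes.
{C, P}⁺: C→BJN adds B, J, N; BN→DJ adds D; BCD→KLN adds K, L → {B, C, D, J, K, L, N, P}. Minimal: {P}⁺ = {P}; {C}⁺ = {B, C, D, J, K, L, N} — none reach the full schema.
{B, L, N, P}⁺: BLN→CDK adds C, D, K; BN→DJ adds J → {B, C, D, J, K, L, N, P}. Minimal: {L, N, P}⁺ = {L, N, P}; {B, N, P}⁺ = {B, D, J, N, P}; {B, L, P}⁺ = {B, L, P}; … — none reach the full schema.

{C, P}, {B, L, N, P}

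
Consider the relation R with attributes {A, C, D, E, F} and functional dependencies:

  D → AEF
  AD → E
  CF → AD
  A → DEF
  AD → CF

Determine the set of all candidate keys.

{A}⁺: A→DEF adds D, E, F; AD→CF adds C → {A, C, D, E, F}.
{D}⁺: D→AEF adds A, E, F; AD→CF adds C → {A, C, D, E, F}.
{C, F}⁺: CF→AD adds A, D; A→DEF adds E → {A, C, D, E, F}. Minimal: {F}⁺ = {F}; {C}⁺ = {C} — none reach the full schema.
Any other superkey contains one of these as a subset, so there are no further candidate keys.

{A}, {D}, {C, F}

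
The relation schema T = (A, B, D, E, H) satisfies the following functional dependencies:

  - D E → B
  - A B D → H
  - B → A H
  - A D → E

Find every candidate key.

{A, D}; {B, D}; {D, E}

Attribute D never appears on the right-hand side of any dependency, so D must belong to every candidate key.
{D}⁺ = {D}, which is not all of the schema, so we must add further attributes.
{A, D}⁺: AD→E adds E; DE→B adds B; ABD→H adds H → {A, B, D, E, H}. Minimal: {D}⁺ = {D}; {A}⁺ = {A} — none reach the full schema.
{B, D}⁺: B→AH adds A, H; AD→E adds E → {A, B, D, E, H}. Minimal: {D}⁺ = {D}; {B}⁺ = {A, B, H} — none reach the full schema.
{D, E}⁺: DE→B adds B; B→AH adds A, H → {A, B, D, E, H}. Minimal: {E}⁺ = {E}; {D}⁺ = {D} — none reach the full schema.
Any other superkey contains one of these as a subset, so there are no further candidate keys.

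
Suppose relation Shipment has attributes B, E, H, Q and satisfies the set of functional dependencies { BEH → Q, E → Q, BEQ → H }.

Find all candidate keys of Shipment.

Attributes B, E never appear on any right-hand side, so every candidate key must contain {B, E}.
{B, E}⁺ = {B, E, H, Q}, which is all of the schema, so {B, E} is the only candidate key.

BE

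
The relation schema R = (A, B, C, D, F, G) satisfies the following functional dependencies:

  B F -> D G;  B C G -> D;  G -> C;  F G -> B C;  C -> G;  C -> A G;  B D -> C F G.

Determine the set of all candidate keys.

{B, C}; {B, D}; {B, F}; {B, G}; {C, F}; {F, G}

{B, C}⁺: C→G adds G; C→AG adds A; BCG→D adds D; BD→CFG adds F → {A, B, C, D, F, G}.
{B, D}⁺: BD→CFG adds C, F, G; C→AG adds A → {A, B, C, D, F, G}.
{B, F}⁺: BF→DG adds D, G; G→C adds C; C→AG adds A → {A, B, C, D, F, G}.
{B, G}⁺: G→C adds C; C→AG adds A; BCG→D adds D; BD→CFG adds F → {A, B, C, D, F, G}.
{C, F}⁺: C→G adds G; C→AG adds A; FG→BC adds B; BF→DG adds D → {A, B, C, D, F, G}.
{F, G}⁺: G→C adds C; FG→BC adds B; C→AG adds A; BF→DG adds D → {A, B, C, D, F, G}.
Any other superkey contains one of these as a subset, so there are no further candidate keys.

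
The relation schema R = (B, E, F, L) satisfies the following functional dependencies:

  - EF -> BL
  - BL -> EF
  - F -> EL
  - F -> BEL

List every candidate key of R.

(F), (B, L)

{F}⁺: F→EL adds E, L; F→BEL adds B → {B, E, F, L}.
{B, L}⁺: BL→EF adds E, F → {B, E, F, L}. Minimal: {L}⁺ = {L}; {B}⁺ = {B} — none reach the full schema.
Any other superkey contains one of these as a subset, so there are no further candidate keys.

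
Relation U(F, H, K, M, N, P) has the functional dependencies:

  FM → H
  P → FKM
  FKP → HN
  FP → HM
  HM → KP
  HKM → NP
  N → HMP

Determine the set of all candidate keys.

{N}⁺: N→HMP adds H, M, P; P→FKM adds F, K → {F, H, K, M, N, P}.
{P}⁺: P→FKM adds F, K, M; FKP→HN adds H, N → {F, H, K, M, N, P}.
{F, M}⁺: FM→H adds H; HM→KP adds K, P; HKM→NP adds N → {F, H, K, M, N, P}.
{H, M}⁺: HM→KP adds K, P; HKM→NP adds N; P→FKM adds F → {F, H, K, M, N, P}.
Any other superkey contains one of these as a subset, so there are no further candidate keys.

{N}, {P}, {F, M}, {H, M}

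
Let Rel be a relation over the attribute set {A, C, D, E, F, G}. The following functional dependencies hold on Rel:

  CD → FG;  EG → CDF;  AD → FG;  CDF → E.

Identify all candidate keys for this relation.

{A, C, D}⁺: CD→FG adds F, G; CDF→E adds E → {A, C, D, E, F, G}.
{A, D, E}⁺: AD→FG adds F, G; EG→CDF adds C → {A, C, D, E, F, G}.
{A, E, G}⁺: EG→CDF adds C, D, F → {A, C, D, E, F, G}.
Any other superkey contains one of these as a subset, so there are no further candidate keys.

ACD; ADE; AEG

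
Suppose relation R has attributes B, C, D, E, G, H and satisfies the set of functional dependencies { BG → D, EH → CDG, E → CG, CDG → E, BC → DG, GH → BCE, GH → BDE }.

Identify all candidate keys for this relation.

Attribute H never appears on the right-hand side of any dependency, so H must belong to every candidate key.
{H}⁺ = {H}, which is not all of the schema, so we must add further attributes.
{E, H}⁺: EH→CDG adds C, D, G; GH→BCE adds B → {B, C, D, E, G, H}.
{G, H}⁺: GH→BCE adds B, C, E; GH→BDE adds D → {B, C, D, E, G, H}.
{B, C, H}⁺: BC→DG adds D, G; GH→BCE adds E → {B, C, D, E, G, H}.

{E, H}, {G, H}, {B, C, H}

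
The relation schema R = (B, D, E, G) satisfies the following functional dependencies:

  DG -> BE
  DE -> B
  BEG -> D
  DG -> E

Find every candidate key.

Attribute G never appears on the right-hand side of any dependency, so G must belong to every candidate key.
{G}⁺ = {G}, which is not all of the schema, so we must add further attributes.
{D, G}⁺: DG→BE adds B, E → {B, D, E, G}. Minimal: {G}⁺ = {G}; {D}⁺ = {D} — none reach the full schema.
{B, E, G}⁺: BEG→D adds D → {B, D, E, G}. Minimal: {E, G}⁺ = {E, G}; {B, G}⁺ = {B, G}; {B, E}⁺ = {B, E} — none reach the full schema.
Any other superkey contains one of these as a subset, so there are no further candidate keys.

DG, BEG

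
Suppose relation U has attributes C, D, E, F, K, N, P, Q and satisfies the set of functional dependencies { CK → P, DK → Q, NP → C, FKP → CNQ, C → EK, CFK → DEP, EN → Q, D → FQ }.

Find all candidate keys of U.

{C, D}⁺: C→EK adds E, K; D→FQ adds F, Q; CK→P adds P; FKP→CNQ adds N → {C, D, E, F, K, N, P, Q}. Minimal: {D}⁺ = {D, F, Q}; {C}⁺ = {C, E, K, P} — none reach the full schema.
{C, F}⁺: C→EK adds E, K; CFK→DEP adds D, P; D→FQ adds Q; FKP→CNQ adds N → {C, D, E, F, K, N, P, Q}. Minimal: {F}⁺ = {F}; {C}⁺ = {C, E, K, P} — none reach the full schema.
{D, K, P}⁺: DK→Q adds Q; D→FQ adds F; FKP→CNQ adds C, N; C→EK adds E → {C, D, E, F, K, N, P, Q}. Minimal: {K, P}⁺ = {K, P}; {D, P}⁺ = {D, F, P, Q}; {D, K}⁺ = {D, F, K, Q} — none reach the full schema.
{D, N, P}⁺: NP→C adds C; C→EK adds E, K; EN→Q adds Q; D→FQ adds F → {C, D, E, F, K, N, P, Q}. Minimal: {N, P}⁺ = {C, E, K, N, P, Q}; {D, P}⁺ = {D, F, P, Q}; {D, N}⁺ = {D, F, N, Q} — none reach the full schema.
{F, K, P}⁺: FKP→CNQ adds C, N, Q; C→EK adds E; CFK→DEP adds D → {C, D, E, F, K, N, P, Q}. Minimal: {K, P}⁺ = {K, P}; {F, P}⁺ = {F, P}; {F, K}⁺ = {F, K} — none reach the full schema.
{F, N, P}⁺: NP→C adds C; C→EK adds E, K; CFK→DEP adds D; EN→Q adds Q → {C, D, E, F, K, N, P, Q}. Minimal: {N, P}⁺ = {C, E, K, N, P, Q}; {F, P}⁺ = {F, P}; {F, N}⁺ = {F, N} — none reach the full schema.

{C, D}, {C, F}, {D, K, P}, {D, N, P}, {F, K, P}, {F, N, P}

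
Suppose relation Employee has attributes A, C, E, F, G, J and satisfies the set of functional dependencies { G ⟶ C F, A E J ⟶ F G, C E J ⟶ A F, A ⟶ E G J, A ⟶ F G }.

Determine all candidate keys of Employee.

{A}⁺: A→EGJ adds E, G, J; A→FG adds F; G→CF adds C → {A, C, E, F, G, J}.
{C, E, J}⁺: CEJ→AF adds A, F; A→EGJ adds G → {A, C, E, F, G, J}.
{E, G, J}⁺: G→CF adds C, F; CEJ→AF adds A → {A, C, E, F, G, J}.
Any other superkey contains one of these as a subset, so there are no further candidate keys.

A, CEJ, EGJ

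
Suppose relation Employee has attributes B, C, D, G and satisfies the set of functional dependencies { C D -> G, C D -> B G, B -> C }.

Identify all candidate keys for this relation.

{B, D}, {C, D}

Attribute D never appears on the right-hand side of any dependency, so D must belong to every candidate key.
{D}⁺ = {D}, which is not all of the schema, so we must add further attributes.
{B, D}⁺: B→C adds C; CD→G adds G → {B, C, D, G}. Minimal: {D}⁺ = {D}; {B}⁺ = {B, C} — none reach the full schema.
{C, D}⁺: CD→G adds G; CD→BG adds B → {B, C, D, G}. Minimal: {D}⁺ = {D}; {C}⁺ = {C} — none reach the full schema.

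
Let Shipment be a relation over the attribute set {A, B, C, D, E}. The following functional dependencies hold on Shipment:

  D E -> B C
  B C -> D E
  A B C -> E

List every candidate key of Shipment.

(A, B, C), (A, D, E)

Attribute A never appears on the right-hand side of any dependency, so A must belong to every candidate key.
{A}⁺ = {A}, which is not all of the schema, so we must add further attributes.
{A, B, C}⁺: BC→DE adds D, E → {A, B, C, D, E}.
{A, D, E}⁺: DE→BC adds B, C → {A, B, C, D, E}.
Any other superkey contains one of these as a subset, so there are no further candidate keys.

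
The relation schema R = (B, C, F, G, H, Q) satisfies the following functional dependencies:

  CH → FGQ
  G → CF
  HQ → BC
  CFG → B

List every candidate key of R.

Attribute H never appears on the right-hand side of any dependency, so H must belong to every candidate key.
{H}⁺ = {H}, which is not all of the schema, so we must add further attributes.
{C, H}⁺: CH→FGQ adds F, G, Q; HQ→BC adds B → {B, C, F, G, H, Q}. Minimal: {H}⁺ = {H}; {C}⁺ = {C} — none reach the full schema.
{G, H}⁺: G→CF adds C, F; CFG→B adds B; CH→FGQ adds Q → {B, C, F, G, H, Q}. Minimal: {H}⁺ = {H}; {G}⁺ = {B, C, F, G} — none reach the full schema.
{H, Q}⁺: HQ→BC adds B, C; CH→FGQ adds F, G → {B, C, F, G, H, Q}. Minimal: {Q}⁺ = {Q}; {H}⁺ = {H} — none reach the full schema.
Any other superkey contains one of these as a subset, so there are no further candidate keys.

(C, H); (G, H); (H, Q)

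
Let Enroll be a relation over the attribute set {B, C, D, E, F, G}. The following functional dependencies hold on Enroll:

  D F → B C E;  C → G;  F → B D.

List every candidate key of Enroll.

F

{F}⁺: F→BD adds B, D; DF→BCE adds C, E; C→G adds G → {B, C, D, E, F, G}.
No other minimal superkey exists.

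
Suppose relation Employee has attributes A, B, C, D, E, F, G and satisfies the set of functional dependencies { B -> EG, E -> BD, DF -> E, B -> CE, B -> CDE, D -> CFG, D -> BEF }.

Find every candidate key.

(A, B), (A, D), (A, E)

Attribute A never appears on the right-hand side of any dependency, so A must belong to every candidate key.
{A}⁺ = {A}, which is not all of the schema, so we must add further attributes.
{A, B}⁺: B→EG adds E, G; E→BD adds D; B→CE adds C; D→CFG adds F → {A, B, C, D, E, F, G}.
{A, D}⁺: D→CFG adds C, F, G; D→BEF adds B, E → {A, B, C, D, E, F, G}.
{A, E}⁺: E→BD adds B, D; B→CE adds C; D→CFG adds F, G → {A, B, C, D, E, F, G}.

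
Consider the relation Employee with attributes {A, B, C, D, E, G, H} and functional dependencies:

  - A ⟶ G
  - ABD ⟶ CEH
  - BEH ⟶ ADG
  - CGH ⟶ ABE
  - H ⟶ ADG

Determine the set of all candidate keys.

{B, H}⁺: H→ADG adds A, D, G; ABD→CEH adds C, E → {A, B, C, D, E, G, H}. Minimal: {H}⁺ = {A, D, G, H}; {B}⁺ = {B} — none reach the full schema.
{C, H}⁺: H→ADG adds A, D, G; CGH→ABE adds B, E → {A, B, C, D, E, G, H}. Minimal: {H}⁺ = {A, D, G, H}; {C}⁺ = {C} — none reach the full schema.
{A, B, D}⁺: A→G adds G; ABD→CEH adds C, E, H → {A, B, C, D, E, G, H}. Minimal: {B, D}⁺ = {B, D}; {A, D}⁺ = {A, D, G}; {A, B}⁺ = {A, B, G} — none reach the full schema.

BH; CH; ABD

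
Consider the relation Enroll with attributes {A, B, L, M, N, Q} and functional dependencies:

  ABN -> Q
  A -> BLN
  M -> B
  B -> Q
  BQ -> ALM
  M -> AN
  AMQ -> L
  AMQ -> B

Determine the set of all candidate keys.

{A}⁺: A→BLN adds B, L, N; B→Q adds Q; BQ→ALM adds M → {A, B, L, M, N, Q}.
{B}⁺: B→Q adds Q; BQ→ALM adds A, L, M; M→AN adds N → {A, B, L, M, N, Q}.
{M}⁺: M→B adds B; B→Q adds Q; BQ→ALM adds A, L; M→AN adds N → {A, B, L, M, N, Q}.
Any other superkey contains one of these as a subset, so there are no further candidate keys.

{A}; {B}; {M}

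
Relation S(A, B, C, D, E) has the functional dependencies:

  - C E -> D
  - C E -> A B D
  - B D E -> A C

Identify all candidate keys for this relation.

(C, E), (B, D, E)

Attribute E never appears on the right-hand side of any dependency, so E must belong to every candidate key.
{E}⁺ = {E}, which is not all of the schema, so we must add further attributes.
{C, E}⁺: CE→D adds D; CE→ABD adds A, B → {A, B, C, D, E}. Minimal: {E}⁺ = {E}; {C}⁺ = {C} — none reach the full schema.
{B, D, E}⁺: BDE→AC adds A, C → {A, B, C, D, E}. Minimal: {D, E}⁺ = {D, E}; {B, E}⁺ = {B, E}; {B, D}⁺ = {B, D} — none reach the full schema.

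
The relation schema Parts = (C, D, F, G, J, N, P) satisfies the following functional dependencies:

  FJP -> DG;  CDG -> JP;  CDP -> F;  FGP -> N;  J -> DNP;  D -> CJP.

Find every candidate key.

{D}, {J}

{D}⁺: D→CJP adds C, J, P; CDP→F adds F; J→DNP adds N; FJP→DG adds G → {C, D, F, G, J, N, P}.
{J}⁺: J→DNP adds D, N, P; D→CJP adds C; CDP→F adds F; FJP→DG adds G → {C, D, F, G, J, N, P}.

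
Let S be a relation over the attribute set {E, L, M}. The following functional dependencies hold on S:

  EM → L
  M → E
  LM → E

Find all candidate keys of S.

Attribute M never appears on the right-hand side of any dependency, so M must belong to every candidate key.
{M}⁺ = {E, L, M}, which is all of the schema, so {M} is the only candidate key.

{M}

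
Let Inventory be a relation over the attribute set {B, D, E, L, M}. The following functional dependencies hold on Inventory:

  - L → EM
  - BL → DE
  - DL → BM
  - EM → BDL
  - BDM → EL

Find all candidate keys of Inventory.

{L}; {E, M}; {B, D, M}

{L}⁺: L→EM adds E, M; EM→BDL adds B, D → {B, D, E, L, M}.
{E, M}⁺: EM→BDL adds B, D, L → {B, D, E, L, M}. Minimal: {M}⁺ = {M}; {E}⁺ = {E} — none reach the full schema.
{B, D, M}⁺: BDM→EL adds E, L → {B, D, E, L, M}. Minimal: {D, M}⁺ = {D, M}; {B, M}⁺ = {B, M}; {B, D}⁺ = {B, D} — none reach the full schema.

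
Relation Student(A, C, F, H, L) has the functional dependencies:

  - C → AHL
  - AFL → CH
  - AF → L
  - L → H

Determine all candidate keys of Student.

Attribute F never appears on the right-hand side of any dependency, so F must belong to every candidate key.
{F}⁺ = {F}, which is not all of the schema, so we must add further attributes.
{A, F}⁺: AF→L adds L; L→H adds H; AFL→CH adds C → {A, C, F, H, L}.
{C, F}⁺: C→AHL adds A, H, L → {A, C, F, H, L}.

(A, F), (C, F)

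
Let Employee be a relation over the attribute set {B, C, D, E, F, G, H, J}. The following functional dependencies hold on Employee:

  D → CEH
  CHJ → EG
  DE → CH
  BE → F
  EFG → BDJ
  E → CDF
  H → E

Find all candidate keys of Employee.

{D, G}⁺: D→CEH adds C, E, H; E→CDF adds F; EFG→BDJ adds B, J → {B, C, D, E, F, G, H, J}. Minimal: {G}⁺ = {G}; {D}⁺ = {C, D, E, F, H} — none reach the full schema.
{D, J}⁺: D→CEH adds C, E, H; CHJ→EG adds G; E→CDF adds F; EFG→BDJ adds B → {B, C, D, E, F, G, H, J}. Minimal: {J}⁺ = {J}; {D}⁺ = {C, D, E, F, H} — none reach the full schema.
{E, G}⁺: E→CDF adds C, D, F; D→CEH adds H; EFG→BDJ adds B, J → {B, C, D, E, F, G, H, J}. Minimal: {G}⁺ = {G}; {E}⁺ = {C, D, E, F, H} — none reach the full schema.
{E, J}⁺: E→CDF adds C, D, F; D→CEH adds H; CHJ→EG adds G; EFG→BDJ adds B → {B, C, D, E, F, G, H, J}. Minimal: {J}⁺ = {J}; {E}⁺ = {C, D, E, F, H} — none reach the full schema.
{G, H}⁺: H→E adds E; E→CDF adds C, D, F; EFG→BDJ adds B, J → {B, C, D, E, F, G, H, J}. Minimal: {H}⁺ = {C, D, E, F, H}; {G}⁺ = {G} — none reach the full schema.
{H, J}⁺: H→E adds E; E→CDF adds C, D, F; CHJ→EG adds G; EFG→BDJ adds B → {B, C, D, E, F, G, H, J}. Minimal: {J}⁺ = {J}; {H}⁺ = {C, D, E, F, H} — none reach the full schema.

(D, G), (D, J), (E, G), (E, J), (G, H), (H, J)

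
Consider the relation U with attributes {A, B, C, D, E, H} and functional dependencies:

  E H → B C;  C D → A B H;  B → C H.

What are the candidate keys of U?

Attributes D, E never appear on any right-hand side, so every candidate key must contain {D, E}.
{D, E}⁺ = {D, E}, which is not all of the schema, so we must add further attributes.
{B, D, E}⁺: B→CH adds C, H; CD→ABH adds A → {A, B, C, D, E, H}. Minimal: {D, E}⁺ = {D, E}; {B, E}⁺ = {B, C, E, H}; {B, D}⁺ = {A, B, C, D, H} — none reach the full schema.
{C, D, E}⁺: CD→ABH adds A, B, H → {A, B, C, D, E, H}. Minimal: {D, E}⁺ = {D, E}; {C, E}⁺ = {C, E}; {C, D}⁺ = {A, B, C, D, H} — none reach the full schema.
{D, E, H}⁺: EH→BC adds B, C; CD→ABH adds A → {A, B, C, D, E, H}. Minimal: {E, H}⁺ = {B, C, E, H}; {D, H}⁺ = {D, H}; {D, E}⁺ = {D, E} — none reach the full schema.
Any other superkey contains one of these as a subset, so there are no further candidate keys.

BDE, CDE, DEH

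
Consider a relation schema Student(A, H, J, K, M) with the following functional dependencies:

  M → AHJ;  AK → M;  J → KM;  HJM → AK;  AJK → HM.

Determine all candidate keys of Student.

{J}⁺: J→KM adds K, M; M→AHJ adds A, H → {A, H, J, K, M}.
{M}⁺: M→AHJ adds A, H, J; J→KM adds K → {A, H, J, K, M}.
{A, K}⁺: AK→M adds M; M→AHJ adds H, J → {A, H, J, K, M}.
Any other superkey contains one of these as a subset, so there are no further candidate keys.

{J}, {M}, {A, K}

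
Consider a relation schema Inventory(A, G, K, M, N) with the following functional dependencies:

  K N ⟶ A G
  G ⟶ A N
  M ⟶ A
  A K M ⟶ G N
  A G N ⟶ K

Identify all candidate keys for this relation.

{G, M}⁺: G→AN adds A, N; AGN→K adds K → {A, G, K, M, N}. Minimal: {M}⁺ = {A, M}; {G}⁺ = {A, G, K, N} — none reach the full schema.
{K, M}⁺: M→A adds A; AKM→GN adds G, N → {A, G, K, M, N}. Minimal: {M}⁺ = {A, M}; {K}⁺ = {K} — none reach the full schema.

{G, M}, {K, M}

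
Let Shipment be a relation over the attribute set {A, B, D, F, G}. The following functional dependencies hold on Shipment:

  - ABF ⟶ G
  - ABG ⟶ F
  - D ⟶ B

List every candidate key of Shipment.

Attributes A, D never appear on any right-hand side, so every candidate key must contain {A, D}.
{A, D}⁺ = {A, B, D}, which is not all of the schema, so we must add further attributes.
{A, D, F}⁺: D→B adds B; ABF→G adds G → {A, B, D, F, G}. Minimal: {D, F}⁺ = {B, D, F}; {A, F}⁺ = {A, F}; {A, D}⁺ = {A, B, D} — none reach the full schema.
{A, D, G}⁺: D→B adds B; ABG→F adds F → {A, B, D, F, G}. Minimal: {D, G}⁺ = {B, D, G}; {A, G}⁺ = {A, G}; {A, D}⁺ = {A, B, D} — none reach the full schema.

ADF; ADG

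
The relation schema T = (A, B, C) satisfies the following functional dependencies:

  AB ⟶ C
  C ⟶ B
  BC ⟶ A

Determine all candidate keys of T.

(C), (A, B)

{C}⁺: C→B adds B; BC→A adds A → {A, B, C}.
{A, B}⁺: AB→C adds C → {A, B, C}. Minimal: {B}⁺ = {B}; {A}⁺ = {A} — none reach the full schema.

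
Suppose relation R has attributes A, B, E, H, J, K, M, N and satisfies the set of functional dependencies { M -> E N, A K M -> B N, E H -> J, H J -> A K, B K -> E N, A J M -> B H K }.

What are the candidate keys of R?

(H, M); (A, J, M)

Attribute M never appears on the right-hand side of any dependency, so M must belong to every candidate key.
{M}⁺ = {E, M, N}, which is not all of the schema, so we must add further attributes.
{H, M}⁺: M→EN adds E, N; EH→J adds J; HJ→AK adds A, K; AJM→BHK adds B → {A, B, E, H, J, K, M, N}. Minimal: {M}⁺ = {E, M, N}; {H}⁺ = {H} — none reach the full schema.
{A, J, M}⁺: M→EN adds E, N; AJM→BHK adds B, H, K → {A, B, E, H, J, K, M, N}. Minimal: {J, M}⁺ = {E, J, M, N}; {A, M}⁺ = {A, E, M, N}; {A, J}⁺ = {A, J} — none reach the full schema.
Any other superkey contains one of these as a subset, so there are no further candidate keys.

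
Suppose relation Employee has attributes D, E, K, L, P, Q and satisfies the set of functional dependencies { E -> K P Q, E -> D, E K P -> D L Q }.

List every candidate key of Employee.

Attribute E never appears on the right-hand side of any dependency, so E must belong to every candidate key.
{E}⁺ = {D, E, K, L, P, Q}, which is all of the schema, so {E} is the only candidate key.

(E)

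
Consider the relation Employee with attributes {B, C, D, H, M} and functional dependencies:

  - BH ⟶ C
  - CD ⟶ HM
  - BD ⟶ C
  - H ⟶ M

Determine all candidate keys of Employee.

{B, D}

Attributes B, D never appear on any right-hand side, so every candidate key must contain {B, D}.
{B, D}⁺ = {B, C, D, H, M}, which is all of the schema, so {B, D} is the only candidate key.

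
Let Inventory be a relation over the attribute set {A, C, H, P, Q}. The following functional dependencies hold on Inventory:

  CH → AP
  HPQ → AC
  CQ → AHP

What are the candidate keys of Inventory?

{C, Q}, {H, P, Q}

Attribute Q never appears on the right-hand side of any dependency, so Q must belong to every candidate key.
{Q}⁺ = {Q}, which is not all of the schema, so we must add further attributes.
{C, Q}⁺: CQ→AHP adds A, H, P → {A, C, H, P, Q}.
{H, P, Q}⁺: HPQ→AC adds A, C → {A, C, H, P, Q}.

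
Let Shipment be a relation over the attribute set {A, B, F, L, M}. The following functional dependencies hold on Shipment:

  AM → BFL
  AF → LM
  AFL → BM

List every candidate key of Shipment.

Attribute A never appears on the right-hand side of any dependency, so A must belong to every candidate key.
{A}⁺ = {A}, which is not all of the schema, so we must add further attributes.
{A, F}⁺: AF→LM adds L, M; AFL→BM adds B → {A, B, F, L, M}. Minimal: {F}⁺ = {F}; {A}⁺ = {A} — none reach the full schema.
{A, M}⁺: AM→BFL adds B, F, L → {A, B, F, L, M}. Minimal: {M}⁺ = {M}; {A}⁺ = {A} — none reach the full schema.
Any other superkey contains one of these as a subset, so there are no further candidate keys.

AF; AM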